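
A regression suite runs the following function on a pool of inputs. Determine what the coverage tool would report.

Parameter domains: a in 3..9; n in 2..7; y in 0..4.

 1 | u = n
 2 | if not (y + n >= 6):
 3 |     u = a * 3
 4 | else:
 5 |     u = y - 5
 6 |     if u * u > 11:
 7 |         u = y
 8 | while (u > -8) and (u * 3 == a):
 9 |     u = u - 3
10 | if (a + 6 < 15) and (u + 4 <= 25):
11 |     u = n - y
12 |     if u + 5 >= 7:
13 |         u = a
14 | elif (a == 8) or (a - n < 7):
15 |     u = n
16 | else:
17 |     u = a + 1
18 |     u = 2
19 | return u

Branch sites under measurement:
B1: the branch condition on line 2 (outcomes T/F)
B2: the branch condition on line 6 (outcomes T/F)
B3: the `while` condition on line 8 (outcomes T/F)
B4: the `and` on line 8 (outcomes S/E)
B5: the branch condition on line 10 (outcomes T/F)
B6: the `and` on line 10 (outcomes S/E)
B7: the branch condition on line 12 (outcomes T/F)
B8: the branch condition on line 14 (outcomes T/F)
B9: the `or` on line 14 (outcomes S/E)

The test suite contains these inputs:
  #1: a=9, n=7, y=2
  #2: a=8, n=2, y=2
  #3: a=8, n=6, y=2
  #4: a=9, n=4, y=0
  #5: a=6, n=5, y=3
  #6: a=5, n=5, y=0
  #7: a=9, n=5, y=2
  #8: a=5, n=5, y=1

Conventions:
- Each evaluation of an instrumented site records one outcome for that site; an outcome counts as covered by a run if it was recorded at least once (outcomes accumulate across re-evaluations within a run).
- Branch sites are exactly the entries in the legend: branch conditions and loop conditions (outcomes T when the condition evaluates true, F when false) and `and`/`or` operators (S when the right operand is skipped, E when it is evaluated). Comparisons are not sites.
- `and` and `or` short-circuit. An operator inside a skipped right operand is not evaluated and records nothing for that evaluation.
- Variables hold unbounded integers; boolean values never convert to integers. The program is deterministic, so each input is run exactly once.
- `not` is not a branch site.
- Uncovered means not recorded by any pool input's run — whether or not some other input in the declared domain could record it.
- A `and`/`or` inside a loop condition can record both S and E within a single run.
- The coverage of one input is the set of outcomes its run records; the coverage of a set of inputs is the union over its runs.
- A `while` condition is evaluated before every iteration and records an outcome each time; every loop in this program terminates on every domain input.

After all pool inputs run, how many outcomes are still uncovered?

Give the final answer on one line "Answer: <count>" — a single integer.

input #1 (a=9, n=7, y=2): events B1->F, B2->F, B4->E, B3->F, B6->S, B5->F, B9->E, B8->T; covers B1=F, B2=F, B3=F, B4=E, B5=F, B6=S, B8=T, B9=E
input #2 (a=8, n=2, y=2): events B1->T, B4->E, B3->F, B6->E, B5->F, B9->S, B8->T; covers B1=T, B3=F, B4=E, B5=F, B6=E, B8=T, B9=S
input #3 (a=8, n=6, y=2): events B1->F, B2->F, B4->E, B3->F, B6->E, B5->T, B7->T; covers B1=F, B2=F, B3=F, B4=E, B5=T, B6=E, B7=T
input #4 (a=9, n=4, y=0): events B1->T, B4->E, B3->F, B6->S, B5->F, B9->E, B8->T; covers B1=T, B3=F, B4=E, B5=F, B6=S, B8=T, B9=E
input #5 (a=6, n=5, y=3): events B1->F, B2->F, B4->E, B3->F, B6->E, B5->T, B7->T; covers B1=F, B2=F, B3=F, B4=E, B5=T, B6=E, B7=T
input #6 (a=5, n=5, y=0): events B1->T, B4->E, B3->F, B6->E, B5->T, B7->T; covers B1=T, B3=F, B4=E, B5=T, B6=E, B7=T
input #7 (a=9, n=5, y=2): events B1->F, B2->F, B4->E, B3->F, B6->S, B5->F, B9->E, B8->T; covers B1=F, B2=F, B3=F, B4=E, B5=F, B6=S, B8=T, B9=E
input #8 (a=5, n=5, y=1): events B1->F, B2->T, B4->E, B3->F, B6->E, B5->T, B7->T; covers B1=F, B2=T, B3=F, B4=E, B5=T, B6=E, B7=T
union over the pool: B1=T, B1=F, B2=T, B2=F, B3=F, B4=E, B5=T, B5=F, B6=S, B6=E, B7=T, B8=T, B9=S, B9=E
uncovered (4 of 18): B3=T, B4=S, B7=F, B8=F

Answer: 4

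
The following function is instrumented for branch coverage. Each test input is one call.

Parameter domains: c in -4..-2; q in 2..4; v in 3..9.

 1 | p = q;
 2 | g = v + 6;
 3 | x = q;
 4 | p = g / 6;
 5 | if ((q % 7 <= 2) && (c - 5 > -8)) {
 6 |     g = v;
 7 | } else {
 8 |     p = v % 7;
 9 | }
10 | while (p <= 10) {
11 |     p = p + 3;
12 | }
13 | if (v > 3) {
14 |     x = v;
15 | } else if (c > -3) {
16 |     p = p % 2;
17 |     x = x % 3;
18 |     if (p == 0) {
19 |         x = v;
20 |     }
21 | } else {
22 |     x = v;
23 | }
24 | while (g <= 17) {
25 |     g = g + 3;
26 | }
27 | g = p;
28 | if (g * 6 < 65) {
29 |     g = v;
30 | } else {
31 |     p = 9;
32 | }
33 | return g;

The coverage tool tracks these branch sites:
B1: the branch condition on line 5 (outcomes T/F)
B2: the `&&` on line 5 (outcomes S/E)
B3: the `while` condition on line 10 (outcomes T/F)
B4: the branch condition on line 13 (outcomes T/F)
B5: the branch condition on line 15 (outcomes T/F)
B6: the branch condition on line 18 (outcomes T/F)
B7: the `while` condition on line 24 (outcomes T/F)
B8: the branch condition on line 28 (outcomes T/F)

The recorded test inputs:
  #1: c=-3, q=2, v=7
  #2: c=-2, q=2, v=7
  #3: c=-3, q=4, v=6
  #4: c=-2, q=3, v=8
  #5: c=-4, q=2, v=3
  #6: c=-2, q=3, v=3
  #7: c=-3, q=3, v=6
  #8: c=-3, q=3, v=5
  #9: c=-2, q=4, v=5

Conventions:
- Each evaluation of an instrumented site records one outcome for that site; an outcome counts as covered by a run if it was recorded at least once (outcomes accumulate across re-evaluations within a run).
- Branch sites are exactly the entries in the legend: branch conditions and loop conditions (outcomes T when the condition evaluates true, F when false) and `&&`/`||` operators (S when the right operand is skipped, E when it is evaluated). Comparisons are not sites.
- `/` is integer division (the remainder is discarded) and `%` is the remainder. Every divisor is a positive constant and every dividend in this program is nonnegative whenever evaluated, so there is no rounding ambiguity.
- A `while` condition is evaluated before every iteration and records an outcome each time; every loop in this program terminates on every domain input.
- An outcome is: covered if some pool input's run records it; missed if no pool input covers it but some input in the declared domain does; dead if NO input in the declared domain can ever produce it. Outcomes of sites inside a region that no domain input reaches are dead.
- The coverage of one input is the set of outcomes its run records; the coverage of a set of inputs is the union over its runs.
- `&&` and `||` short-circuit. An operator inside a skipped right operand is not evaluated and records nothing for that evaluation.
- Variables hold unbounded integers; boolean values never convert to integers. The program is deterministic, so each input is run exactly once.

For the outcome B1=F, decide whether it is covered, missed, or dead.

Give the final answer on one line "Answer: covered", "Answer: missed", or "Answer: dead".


B1=F is recorded by pool input(s) 1, 3, 4, 5, 6, 7, 8, 9 -> covered
Answer: covered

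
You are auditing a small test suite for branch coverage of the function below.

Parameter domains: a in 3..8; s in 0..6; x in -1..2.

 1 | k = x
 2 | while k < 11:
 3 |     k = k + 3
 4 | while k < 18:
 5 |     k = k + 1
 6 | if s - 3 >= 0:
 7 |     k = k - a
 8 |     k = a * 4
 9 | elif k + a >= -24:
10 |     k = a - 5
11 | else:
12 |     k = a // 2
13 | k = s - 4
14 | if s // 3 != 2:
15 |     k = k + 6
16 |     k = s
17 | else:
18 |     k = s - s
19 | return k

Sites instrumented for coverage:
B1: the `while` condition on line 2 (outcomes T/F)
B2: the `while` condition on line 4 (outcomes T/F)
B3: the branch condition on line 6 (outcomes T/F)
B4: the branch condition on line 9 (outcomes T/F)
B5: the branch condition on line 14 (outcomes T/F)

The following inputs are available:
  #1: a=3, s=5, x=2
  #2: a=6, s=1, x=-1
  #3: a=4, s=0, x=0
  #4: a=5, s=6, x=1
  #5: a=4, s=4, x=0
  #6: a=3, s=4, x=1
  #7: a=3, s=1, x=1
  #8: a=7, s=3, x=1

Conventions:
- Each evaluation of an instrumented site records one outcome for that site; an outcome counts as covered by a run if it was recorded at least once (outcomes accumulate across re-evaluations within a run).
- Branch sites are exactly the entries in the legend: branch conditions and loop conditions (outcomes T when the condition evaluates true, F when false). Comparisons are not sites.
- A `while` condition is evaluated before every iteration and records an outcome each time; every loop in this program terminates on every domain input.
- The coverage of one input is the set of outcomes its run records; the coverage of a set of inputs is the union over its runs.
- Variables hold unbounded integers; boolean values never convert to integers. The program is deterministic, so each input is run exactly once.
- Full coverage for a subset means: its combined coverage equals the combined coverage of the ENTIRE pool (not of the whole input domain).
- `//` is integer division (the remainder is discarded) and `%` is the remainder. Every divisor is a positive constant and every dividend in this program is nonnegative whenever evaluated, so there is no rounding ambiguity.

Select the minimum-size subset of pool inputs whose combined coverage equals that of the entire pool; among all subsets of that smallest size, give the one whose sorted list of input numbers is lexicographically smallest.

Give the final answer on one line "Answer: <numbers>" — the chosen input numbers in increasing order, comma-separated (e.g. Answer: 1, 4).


#1 (a=3, s=5, x=2) -> B1->T, B1->T, B1->T, B1->F, B2->T, B2->T, B2->T, B2->T, B2->T, B2->T, B2->T, B2->F, B3->T, B5->T; covered: B1=T, B1=F, B2=T, B2=F, B3=T, B5=T
#2 (a=6, s=1, x=-1) -> B1->T, B1->T, B1->T, B1->T, B1->F, B2->T, B2->T, B2->T, B2->T, B2->T, B2->T, B2->T, B2->F, B3->F, ...; covered: B1=T, B1=F, B2=T, B2=F, B3=F, B4=T, B5=T
#3 (a=4, s=0, x=0) -> B1->T, B1->T, B1->T, B1->T, B1->F, B2->T, B2->T, B2->T, B2->T, B2->T, B2->T, B2->F, B3->F, B4->T, ...; covered: B1=T, B1=F, B2=T, B2=F, B3=F, B4=T, B5=T
#4 (a=5, s=6, x=1) -> B1->T, B1->T, B1->T, B1->T, B1->F, B2->T, B2->T, B2->T, B2->T, B2->T, B2->F, B3->T, B5->F; covered: B1=T, B1=F, B2=T, B2=F, B3=T, B5=F
#5 (a=4, s=4, x=0) -> B1->T, B1->T, B1->T, B1->T, B1->F, B2->T, B2->T, B2->T, B2->T, B2->T, B2->T, B2->F, B3->T, B5->T; covered: B1=T, B1=F, B2=T, B2=F, B3=T, B5=T
#6 (a=3, s=4, x=1) -> B1->T, B1->T, B1->T, B1->T, B1->F, B2->T, B2->T, B2->T, B2->T, B2->T, B2->F, B3->T, B5->T; covered: B1=T, B1=F, B2=T, B2=F, B3=T, B5=T
#7 (a=3, s=1, x=1) -> B1->T, B1->T, B1->T, B1->T, B1->F, B2->T, B2->T, B2->T, B2->T, B2->T, B2->F, B3->F, B4->T, B5->T; covered: B1=T, B1=F, B2=T, B2=F, B3=F, B4=T, B5=T
#8 (a=7, s=3, x=1) -> B1->T, B1->T, B1->T, B1->T, B1->F, B2->T, B2->T, B2->T, B2->T, B2->T, B2->F, B3->T, B5->T; covered: B1=T, B1=F, B2=T, B2=F, B3=T, B5=T
together the pool reaches 9 outcomes: B1=T, B1=F, B2=T, B2=F, B3=T, B3=F, B4=T, B5=T, B5=F
no size-1 subset reaches all 9 outcomes (best union: 7/9)
at size 2, {2, 4} reaches all 9 outcomes; every lexicographically earlier size-2 subset fails
Answer: 2, 4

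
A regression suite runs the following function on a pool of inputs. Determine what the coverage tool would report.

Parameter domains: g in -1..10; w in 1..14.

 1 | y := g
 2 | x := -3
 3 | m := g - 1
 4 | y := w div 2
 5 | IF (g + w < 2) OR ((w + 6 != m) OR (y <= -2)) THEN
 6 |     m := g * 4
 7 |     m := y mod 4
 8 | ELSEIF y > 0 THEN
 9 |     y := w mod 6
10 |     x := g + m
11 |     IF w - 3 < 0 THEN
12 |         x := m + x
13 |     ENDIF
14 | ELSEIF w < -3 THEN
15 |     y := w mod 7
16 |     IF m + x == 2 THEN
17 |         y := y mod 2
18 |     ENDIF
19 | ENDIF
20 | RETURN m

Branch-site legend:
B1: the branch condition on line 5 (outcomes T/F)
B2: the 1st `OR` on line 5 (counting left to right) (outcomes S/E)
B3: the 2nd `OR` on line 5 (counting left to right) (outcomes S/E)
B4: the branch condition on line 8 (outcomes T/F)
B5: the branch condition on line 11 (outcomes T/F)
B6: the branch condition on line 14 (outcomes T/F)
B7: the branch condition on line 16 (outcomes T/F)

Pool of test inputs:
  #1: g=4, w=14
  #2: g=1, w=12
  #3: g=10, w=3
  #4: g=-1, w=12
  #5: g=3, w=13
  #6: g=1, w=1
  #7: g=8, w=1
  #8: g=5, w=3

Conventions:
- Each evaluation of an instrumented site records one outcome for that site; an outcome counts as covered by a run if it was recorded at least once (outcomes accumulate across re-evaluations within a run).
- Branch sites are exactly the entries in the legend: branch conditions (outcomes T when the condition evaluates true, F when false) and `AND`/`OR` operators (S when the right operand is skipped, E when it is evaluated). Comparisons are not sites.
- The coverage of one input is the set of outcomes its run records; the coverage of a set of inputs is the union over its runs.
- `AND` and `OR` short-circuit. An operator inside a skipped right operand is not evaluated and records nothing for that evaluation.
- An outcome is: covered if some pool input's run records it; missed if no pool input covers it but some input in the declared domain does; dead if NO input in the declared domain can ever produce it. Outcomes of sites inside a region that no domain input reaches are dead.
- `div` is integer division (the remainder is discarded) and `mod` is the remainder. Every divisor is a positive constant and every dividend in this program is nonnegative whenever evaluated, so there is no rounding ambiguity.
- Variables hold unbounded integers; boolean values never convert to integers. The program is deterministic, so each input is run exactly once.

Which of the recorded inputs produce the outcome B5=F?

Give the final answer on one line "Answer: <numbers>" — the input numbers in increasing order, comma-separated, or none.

input #1 (g=4, w=14): misses B5=F
input #2 (g=1, w=12): misses B5=F
input #3 (g=10, w=3): covers B5=F
input #4 (g=-1, w=12): misses B5=F
input #5 (g=3, w=13): misses B5=F
input #6 (g=1, w=1): misses B5=F
input #7 (g=8, w=1): misses B5=F
input #8 (g=5, w=3): misses B5=F

Answer: 3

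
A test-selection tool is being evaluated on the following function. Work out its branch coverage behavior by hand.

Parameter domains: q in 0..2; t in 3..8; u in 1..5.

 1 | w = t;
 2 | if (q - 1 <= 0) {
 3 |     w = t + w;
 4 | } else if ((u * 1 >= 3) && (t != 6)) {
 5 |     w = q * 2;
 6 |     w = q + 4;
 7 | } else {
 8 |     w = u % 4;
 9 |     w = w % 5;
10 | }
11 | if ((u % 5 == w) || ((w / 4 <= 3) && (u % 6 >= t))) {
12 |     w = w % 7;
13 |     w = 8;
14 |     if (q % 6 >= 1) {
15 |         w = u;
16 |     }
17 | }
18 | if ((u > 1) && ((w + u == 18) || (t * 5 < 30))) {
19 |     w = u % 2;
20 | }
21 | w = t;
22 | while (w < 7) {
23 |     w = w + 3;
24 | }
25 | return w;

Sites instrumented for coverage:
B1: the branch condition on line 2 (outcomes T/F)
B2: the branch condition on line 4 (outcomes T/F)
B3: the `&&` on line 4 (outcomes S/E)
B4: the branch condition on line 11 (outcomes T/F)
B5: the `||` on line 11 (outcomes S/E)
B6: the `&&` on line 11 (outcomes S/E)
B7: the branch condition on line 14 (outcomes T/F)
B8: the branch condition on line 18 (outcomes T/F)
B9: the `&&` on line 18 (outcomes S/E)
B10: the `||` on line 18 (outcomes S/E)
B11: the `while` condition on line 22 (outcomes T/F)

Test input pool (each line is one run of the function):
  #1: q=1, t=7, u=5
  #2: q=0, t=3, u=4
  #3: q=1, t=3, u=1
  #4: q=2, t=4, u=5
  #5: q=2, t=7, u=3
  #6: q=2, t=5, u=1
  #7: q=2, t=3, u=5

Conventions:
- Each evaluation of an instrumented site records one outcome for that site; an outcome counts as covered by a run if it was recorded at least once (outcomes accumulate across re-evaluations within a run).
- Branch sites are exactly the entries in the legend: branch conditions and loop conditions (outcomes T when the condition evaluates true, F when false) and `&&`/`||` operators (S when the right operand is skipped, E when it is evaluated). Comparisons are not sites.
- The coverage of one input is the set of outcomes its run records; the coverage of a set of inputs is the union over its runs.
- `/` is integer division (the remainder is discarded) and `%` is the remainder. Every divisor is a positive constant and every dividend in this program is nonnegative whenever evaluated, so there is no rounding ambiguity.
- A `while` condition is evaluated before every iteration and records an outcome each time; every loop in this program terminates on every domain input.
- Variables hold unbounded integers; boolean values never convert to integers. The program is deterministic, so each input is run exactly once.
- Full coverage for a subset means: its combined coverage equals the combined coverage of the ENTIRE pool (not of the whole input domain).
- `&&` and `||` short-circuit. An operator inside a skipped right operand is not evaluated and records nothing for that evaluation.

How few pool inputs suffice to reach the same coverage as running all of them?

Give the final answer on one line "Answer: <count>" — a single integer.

#1 (q=1, t=7, u=5) -> covered: B1=T, B4=F, B5=E, B6=E, B8=F, B9=E, B10=E, B11=F
#2 (q=0, t=3, u=4) -> covered: B1=T, B4=T, B5=E, B6=E, B7=F, B8=T, B9=E, B10=E, B11=T, B11=F
#3 (q=1, t=3, u=1) -> covered: B1=T, B4=F, B5=E, B6=E, B8=F, B9=S, B11=T, B11=F
#4 (q=2, t=4, u=5) -> covered: B1=F, B2=T, B3=E, B4=T, B5=E, B6=E, B7=T, B8=T, B9=E, B10=E, B11=T, B11=F
#5 (q=2, t=7, u=3) -> covered: B1=F, B2=T, B3=E, B4=F, B5=E, B6=E, B8=F, B9=E, B10=E, B11=F
#6 (q=2, t=5, u=1) -> covered: B1=F, B2=F, B3=S, B4=T, B5=S, B7=T, B8=F, B9=S, B11=T, B11=F
#7 (q=2, t=3, u=5) -> covered: B1=F, B2=T, B3=E, B4=T, B5=E, B6=E, B7=T, B8=T, B9=E, B10=E, B11=T, B11=F
pool-wide coverage (20 outcomes): B1=T, B1=F, B2=T, B2=F, B3=S, B3=E, B4=T, B4=F, B5=S, B5=E, B6=E, B7=T, B7=F, B8=T, B8=F, B9=S, B9=E, B10=E, B11=T, B11=F
every size-1 subset falls short of the 20 outcomes (best: 12/20)
every size-2 subset falls short of the 20 outcomes (best: 17/20)
at size 3, {2, 5, 6} reaches all 20 outcomes; every lexicographically earlier size-3 subset fails

Answer: 3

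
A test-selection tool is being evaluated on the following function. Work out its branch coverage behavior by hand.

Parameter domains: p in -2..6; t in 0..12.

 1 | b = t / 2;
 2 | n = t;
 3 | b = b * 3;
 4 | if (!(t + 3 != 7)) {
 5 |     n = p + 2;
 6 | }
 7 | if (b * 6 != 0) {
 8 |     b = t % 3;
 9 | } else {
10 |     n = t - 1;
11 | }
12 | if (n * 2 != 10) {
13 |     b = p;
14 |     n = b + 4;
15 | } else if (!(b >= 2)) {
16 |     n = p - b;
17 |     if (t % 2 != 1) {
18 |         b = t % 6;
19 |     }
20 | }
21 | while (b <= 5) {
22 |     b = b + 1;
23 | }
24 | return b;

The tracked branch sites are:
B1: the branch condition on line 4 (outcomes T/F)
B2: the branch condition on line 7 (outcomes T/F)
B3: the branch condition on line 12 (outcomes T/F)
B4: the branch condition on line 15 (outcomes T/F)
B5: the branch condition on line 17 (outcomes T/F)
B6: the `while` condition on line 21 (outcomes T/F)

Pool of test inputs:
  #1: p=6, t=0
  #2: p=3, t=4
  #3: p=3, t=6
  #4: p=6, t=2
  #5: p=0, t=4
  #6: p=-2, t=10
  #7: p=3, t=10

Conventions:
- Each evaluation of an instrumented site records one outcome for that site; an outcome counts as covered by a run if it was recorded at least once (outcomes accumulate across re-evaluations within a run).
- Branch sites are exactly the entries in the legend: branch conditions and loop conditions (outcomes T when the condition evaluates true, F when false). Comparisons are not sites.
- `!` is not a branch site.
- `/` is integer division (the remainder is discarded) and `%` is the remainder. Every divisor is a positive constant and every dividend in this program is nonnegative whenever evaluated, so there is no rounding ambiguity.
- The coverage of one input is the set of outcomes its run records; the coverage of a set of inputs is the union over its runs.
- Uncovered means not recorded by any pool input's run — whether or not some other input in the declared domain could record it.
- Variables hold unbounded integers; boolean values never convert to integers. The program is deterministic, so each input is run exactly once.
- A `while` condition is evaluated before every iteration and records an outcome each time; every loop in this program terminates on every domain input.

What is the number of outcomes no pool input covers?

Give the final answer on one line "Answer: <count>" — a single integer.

input #1, p=6, t=0: events B1->F, B2->F, B3->T, B6->F; outcomes B1=F, B2=F, B3=T, B6=F
input #2, p=3, t=4: events B1->T, B2->T, B3->F, B4->T, B5->T, B6->T, B6->T, B6->F; outcomes B1=T, B2=T, B3=F, B4=T, B5=T, B6=T, B6=F
input #3, p=3, t=6: events B1->F, B2->T, B3->T, B6->T, B6->T, B6->T, B6->F; outcomes B1=F, B2=T, B3=T, B6=T, B6=F
input #4, p=6, t=2: events B1->F, B2->T, B3->T, B6->F; outcomes B1=F, B2=T, B3=T, B6=F
input #5, p=0, t=4: events B1->T, B2->T, B3->T, B6->T, B6->T, B6->T, B6->T, B6->T, B6->T, B6->F; outcomes B1=T, B2=T, B3=T, B6=T, B6=F
input #6, p=-2, t=10: events B1->F, B2->T, B3->T, B6->T, B6->T, B6->T, B6->T, B6->T, B6->T, B6->T, B6->T, B6->F; outcomes B1=F, B2=T, B3=T, B6=T, B6=F
input #7, p=3, t=10: events B1->F, B2->T, B3->T, B6->T, B6->T, B6->T, B6->F; outcomes B1=F, B2=T, B3=T, B6=T, B6=F
union over the pool: B1=T, B1=F, B2=T, B2=F, B3=T, B3=F, B4=T, B5=T, B6=T, B6=F
uncovered (2 of 12): B4=F, B5=F

Answer: 2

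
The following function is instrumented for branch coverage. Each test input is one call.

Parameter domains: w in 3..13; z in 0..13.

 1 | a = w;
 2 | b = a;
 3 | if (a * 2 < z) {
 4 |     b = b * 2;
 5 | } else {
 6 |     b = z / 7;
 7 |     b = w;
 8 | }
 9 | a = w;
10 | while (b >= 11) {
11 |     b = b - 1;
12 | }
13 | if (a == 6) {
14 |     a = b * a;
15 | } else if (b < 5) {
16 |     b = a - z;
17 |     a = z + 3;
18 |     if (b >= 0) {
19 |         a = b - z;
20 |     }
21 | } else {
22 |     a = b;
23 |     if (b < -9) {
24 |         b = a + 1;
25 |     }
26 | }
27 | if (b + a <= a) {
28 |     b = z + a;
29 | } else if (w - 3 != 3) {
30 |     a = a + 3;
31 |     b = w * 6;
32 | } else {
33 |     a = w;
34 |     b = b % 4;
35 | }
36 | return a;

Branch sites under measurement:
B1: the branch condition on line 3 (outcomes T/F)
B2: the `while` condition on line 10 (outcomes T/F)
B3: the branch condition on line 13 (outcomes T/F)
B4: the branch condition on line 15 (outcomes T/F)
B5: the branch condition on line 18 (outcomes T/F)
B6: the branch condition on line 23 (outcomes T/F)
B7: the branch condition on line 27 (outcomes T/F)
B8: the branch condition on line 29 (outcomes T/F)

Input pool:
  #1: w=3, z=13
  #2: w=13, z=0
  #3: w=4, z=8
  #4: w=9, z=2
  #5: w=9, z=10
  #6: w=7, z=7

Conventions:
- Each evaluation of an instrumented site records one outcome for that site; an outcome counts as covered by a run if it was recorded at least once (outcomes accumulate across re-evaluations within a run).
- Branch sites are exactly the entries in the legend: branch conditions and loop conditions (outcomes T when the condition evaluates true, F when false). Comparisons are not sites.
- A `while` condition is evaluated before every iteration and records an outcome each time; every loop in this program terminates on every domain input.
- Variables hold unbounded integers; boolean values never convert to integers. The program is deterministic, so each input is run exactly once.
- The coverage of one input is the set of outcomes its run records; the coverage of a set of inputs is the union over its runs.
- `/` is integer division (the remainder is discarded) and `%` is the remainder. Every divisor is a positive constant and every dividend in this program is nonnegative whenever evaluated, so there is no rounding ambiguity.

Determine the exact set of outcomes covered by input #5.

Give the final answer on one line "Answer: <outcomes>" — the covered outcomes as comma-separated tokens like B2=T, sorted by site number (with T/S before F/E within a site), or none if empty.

Running input #5 (w=9, z=10), event by event:
  B1->F, B2->F, B3->F, B4->F, B6->F, B7->F, B8->T
collecting distinct outcomes: B1=F, B2=F, B3=F, B4=F, B6=F, B7=F, B8=T

Answer: B1=F, B2=F, B3=F, B4=F, B6=F, B7=F, B8=T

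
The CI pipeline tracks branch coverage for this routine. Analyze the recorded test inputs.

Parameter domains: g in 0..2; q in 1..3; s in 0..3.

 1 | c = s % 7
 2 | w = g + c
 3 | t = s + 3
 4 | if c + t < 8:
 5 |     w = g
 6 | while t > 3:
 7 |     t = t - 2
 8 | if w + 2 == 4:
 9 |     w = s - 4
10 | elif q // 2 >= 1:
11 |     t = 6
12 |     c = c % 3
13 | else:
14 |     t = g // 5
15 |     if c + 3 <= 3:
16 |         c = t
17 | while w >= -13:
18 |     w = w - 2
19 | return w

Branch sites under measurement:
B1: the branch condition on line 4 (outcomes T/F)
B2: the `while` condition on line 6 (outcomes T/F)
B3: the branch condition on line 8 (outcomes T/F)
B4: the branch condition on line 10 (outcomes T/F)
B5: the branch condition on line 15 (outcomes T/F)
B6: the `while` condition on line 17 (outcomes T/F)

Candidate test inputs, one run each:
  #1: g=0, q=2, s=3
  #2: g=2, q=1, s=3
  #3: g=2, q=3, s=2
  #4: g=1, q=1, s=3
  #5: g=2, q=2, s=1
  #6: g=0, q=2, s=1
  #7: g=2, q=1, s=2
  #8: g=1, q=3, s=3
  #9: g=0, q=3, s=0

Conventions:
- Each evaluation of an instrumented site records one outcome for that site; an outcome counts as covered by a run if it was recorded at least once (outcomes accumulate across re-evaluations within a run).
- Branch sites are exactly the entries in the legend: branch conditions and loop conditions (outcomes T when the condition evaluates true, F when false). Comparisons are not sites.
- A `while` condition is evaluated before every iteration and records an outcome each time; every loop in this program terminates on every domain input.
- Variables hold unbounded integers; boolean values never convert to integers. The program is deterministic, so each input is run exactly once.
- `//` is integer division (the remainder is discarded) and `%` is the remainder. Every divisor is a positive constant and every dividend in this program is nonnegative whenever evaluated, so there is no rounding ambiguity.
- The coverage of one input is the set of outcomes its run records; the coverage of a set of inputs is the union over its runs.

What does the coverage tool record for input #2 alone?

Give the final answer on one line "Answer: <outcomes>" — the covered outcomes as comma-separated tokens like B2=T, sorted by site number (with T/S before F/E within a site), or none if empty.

Simulating input #2 (g=2, q=1, s=3) step by step:
  B1->F, B2->T, B2->T, B2->F, B3->F, B4->F, B5->F, B6->T, B6->T, B6->T
  B6->T, B6->T, B6->T, B6->T, B6->T, B6->T, B6->T, B6->F
as a set, this run covers: B1=F, B2=T, B2=F, B3=F, B4=F, B5=F, B6=T, B6=F

Answer: B1=F, B2=T, B2=F, B3=F, B4=F, B5=F, B6=T, B6=F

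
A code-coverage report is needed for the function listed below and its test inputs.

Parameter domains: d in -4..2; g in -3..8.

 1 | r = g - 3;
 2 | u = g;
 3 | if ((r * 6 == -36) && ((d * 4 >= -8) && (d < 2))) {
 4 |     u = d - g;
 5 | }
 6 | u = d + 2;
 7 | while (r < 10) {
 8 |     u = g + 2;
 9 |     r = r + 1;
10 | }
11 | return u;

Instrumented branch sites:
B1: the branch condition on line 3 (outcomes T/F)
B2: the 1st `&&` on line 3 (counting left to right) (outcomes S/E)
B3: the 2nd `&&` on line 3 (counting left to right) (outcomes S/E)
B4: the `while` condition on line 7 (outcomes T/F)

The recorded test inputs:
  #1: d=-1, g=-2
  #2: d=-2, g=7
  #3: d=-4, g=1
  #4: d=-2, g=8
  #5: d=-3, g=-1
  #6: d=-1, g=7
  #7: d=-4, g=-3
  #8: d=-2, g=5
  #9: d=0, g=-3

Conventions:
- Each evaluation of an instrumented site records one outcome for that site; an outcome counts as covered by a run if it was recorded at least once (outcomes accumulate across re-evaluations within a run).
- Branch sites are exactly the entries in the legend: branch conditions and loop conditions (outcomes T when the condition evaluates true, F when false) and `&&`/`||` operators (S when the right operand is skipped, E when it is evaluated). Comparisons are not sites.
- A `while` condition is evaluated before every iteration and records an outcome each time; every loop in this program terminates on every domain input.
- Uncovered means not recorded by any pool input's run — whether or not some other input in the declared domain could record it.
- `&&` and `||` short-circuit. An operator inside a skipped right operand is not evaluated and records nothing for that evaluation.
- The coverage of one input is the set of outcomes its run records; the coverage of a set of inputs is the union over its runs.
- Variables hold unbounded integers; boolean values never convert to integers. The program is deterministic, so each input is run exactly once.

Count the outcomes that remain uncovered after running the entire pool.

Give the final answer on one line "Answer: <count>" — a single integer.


#1 (d=-1, g=-2) -> B2->S, B1->F, B4->T, B4->T, B4->T, B4->T, B4->T, B4->T, B4->T, B4->T, B4->T, B4->T, B4->T, B4->T, ...; covered: B1=F, B2=S, B4=T, B4=F
#2 (d=-2, g=7) -> B2->S, B1->F, B4->T, B4->T, B4->T, B4->T, B4->T, B4->T, B4->F; covered: B1=F, B2=S, B4=T, B4=F
#3 (d=-4, g=1) -> B2->S, B1->F, B4->T, B4->T, B4->T, B4->T, B4->T, B4->T, B4->T, B4->T, B4->T, B4->T, B4->T, B4->T, ...; covered: B1=F, B2=S, B4=T, B4=F
#4 (d=-2, g=8) -> B2->S, B1->F, B4->T, B4->T, B4->T, B4->T, B4->T, B4->F; covered: B1=F, B2=S, B4=T, B4=F
#5 (d=-3, g=-1) -> B2->S, B1->F, B4->T, B4->T, B4->T, B4->T, B4->T, B4->T, B4->T, B4->T, B4->T, B4->T, B4->T, B4->T, ...; covered: B1=F, B2=S, B4=T, B4=F
#6 (d=-1, g=7) -> B2->S, B1->F, B4->T, B4->T, B4->T, B4->T, B4->T, B4->T, B4->F; covered: B1=F, B2=S, B4=T, B4=F
#7 (d=-4, g=-3) -> B2->E, B3->S, B1->F, B4->T, B4->T, B4->T, B4->T, B4->T, B4->T, B4->T, B4->T, B4->T, B4->T, B4->T, ...; covered: B1=F, B2=E, B3=S, B4=T, B4=F
#8 (d=-2, g=5) -> B2->S, B1->F, B4->T, B4->T, B4->T, B4->T, B4->T, B4->T, B4->T, B4->T, B4->F; covered: B1=F, B2=S, B4=T, B4=F
#9 (d=0, g=-3) -> B2->E, B3->E, B1->T, B4->T, B4->T, B4->T, B4->T, B4->T, B4->T, B4->T, B4->T, B4->T, B4->T, B4->T, ...; covered: B1=T, B2=E, B3=E, B4=T, B4=F
union over the pool: B1=T, B1=F, B2=S, B2=E, B3=S, B3=E, B4=T, B4=F
uncovered (0 of 8): none
Answer: 0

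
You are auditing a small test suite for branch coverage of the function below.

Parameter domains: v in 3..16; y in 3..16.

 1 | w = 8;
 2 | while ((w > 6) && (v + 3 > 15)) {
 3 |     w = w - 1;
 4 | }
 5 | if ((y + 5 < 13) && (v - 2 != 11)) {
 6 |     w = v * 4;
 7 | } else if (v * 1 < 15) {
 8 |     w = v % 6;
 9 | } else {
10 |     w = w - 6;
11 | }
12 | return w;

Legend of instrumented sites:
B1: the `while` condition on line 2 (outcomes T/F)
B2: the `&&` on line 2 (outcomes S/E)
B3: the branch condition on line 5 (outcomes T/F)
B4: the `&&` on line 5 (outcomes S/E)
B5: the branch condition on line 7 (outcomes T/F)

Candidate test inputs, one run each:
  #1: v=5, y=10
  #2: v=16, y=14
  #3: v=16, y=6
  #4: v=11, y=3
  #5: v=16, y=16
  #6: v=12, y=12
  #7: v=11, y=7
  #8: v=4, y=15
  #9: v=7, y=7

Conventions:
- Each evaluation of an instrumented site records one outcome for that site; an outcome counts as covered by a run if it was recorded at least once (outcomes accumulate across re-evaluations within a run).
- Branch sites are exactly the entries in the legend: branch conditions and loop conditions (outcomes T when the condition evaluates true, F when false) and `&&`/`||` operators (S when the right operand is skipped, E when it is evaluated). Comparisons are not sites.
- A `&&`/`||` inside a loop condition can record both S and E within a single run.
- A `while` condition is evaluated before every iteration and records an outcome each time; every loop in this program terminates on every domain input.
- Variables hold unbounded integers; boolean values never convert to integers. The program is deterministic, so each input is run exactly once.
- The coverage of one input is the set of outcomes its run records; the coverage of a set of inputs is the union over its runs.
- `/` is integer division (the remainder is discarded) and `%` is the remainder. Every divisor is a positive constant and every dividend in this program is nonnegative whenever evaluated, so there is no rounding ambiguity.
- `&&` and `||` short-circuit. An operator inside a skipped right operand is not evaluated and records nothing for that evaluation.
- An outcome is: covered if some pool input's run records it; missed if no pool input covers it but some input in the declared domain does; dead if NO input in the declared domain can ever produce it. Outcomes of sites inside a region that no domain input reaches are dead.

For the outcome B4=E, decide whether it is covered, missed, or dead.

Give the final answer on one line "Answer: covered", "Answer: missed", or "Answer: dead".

B4=E is recorded by pool input(s) 3, 4, 7, 9 -> covered

Answer: covered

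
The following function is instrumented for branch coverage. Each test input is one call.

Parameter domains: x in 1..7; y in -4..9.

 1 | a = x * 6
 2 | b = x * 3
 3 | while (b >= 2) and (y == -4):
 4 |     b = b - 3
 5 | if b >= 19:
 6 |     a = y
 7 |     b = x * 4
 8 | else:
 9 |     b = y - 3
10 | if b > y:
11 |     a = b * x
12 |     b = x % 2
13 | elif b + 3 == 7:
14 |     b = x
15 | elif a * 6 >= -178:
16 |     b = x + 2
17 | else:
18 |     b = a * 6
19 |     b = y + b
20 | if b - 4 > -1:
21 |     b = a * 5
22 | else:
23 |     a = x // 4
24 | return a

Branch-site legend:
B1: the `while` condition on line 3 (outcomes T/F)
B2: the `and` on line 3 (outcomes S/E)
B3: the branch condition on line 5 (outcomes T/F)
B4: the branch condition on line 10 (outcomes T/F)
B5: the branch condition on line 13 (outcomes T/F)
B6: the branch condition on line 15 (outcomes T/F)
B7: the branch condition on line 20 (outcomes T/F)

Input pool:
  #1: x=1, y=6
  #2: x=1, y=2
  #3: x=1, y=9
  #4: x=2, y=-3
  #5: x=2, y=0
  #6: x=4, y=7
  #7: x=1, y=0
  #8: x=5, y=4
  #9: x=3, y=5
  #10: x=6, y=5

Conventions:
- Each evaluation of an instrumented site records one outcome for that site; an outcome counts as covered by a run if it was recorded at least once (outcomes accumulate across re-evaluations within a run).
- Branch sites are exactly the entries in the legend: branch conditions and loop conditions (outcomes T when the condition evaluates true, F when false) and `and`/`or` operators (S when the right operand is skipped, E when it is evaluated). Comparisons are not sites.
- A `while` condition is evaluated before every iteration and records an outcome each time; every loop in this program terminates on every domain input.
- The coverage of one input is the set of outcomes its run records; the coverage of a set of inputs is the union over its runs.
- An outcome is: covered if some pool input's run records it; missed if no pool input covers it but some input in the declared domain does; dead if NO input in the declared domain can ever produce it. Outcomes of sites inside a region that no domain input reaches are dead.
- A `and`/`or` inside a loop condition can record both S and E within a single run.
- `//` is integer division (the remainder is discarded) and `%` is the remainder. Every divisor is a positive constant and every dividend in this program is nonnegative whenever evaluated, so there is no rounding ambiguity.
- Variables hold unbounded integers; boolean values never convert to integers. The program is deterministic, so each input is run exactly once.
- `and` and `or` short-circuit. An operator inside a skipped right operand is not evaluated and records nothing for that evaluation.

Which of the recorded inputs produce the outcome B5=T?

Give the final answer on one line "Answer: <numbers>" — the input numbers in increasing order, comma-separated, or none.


input #1 (x=1, y=6): never hits B5=T
input #2 (x=1, y=2): never hits B5=T
input #3 (x=1, y=9): never hits B5=T
input #4 (x=2, y=-3): never hits B5=T
input #5 (x=2, y=0): never hits B5=T
input #6 (x=4, y=7): hits B5=T
input #7 (x=1, y=0): never hits B5=T
input #8 (x=5, y=4): never hits B5=T
input #9 (x=3, y=5): never hits B5=T
input #10 (x=6, y=5): never hits B5=T
Answer: 6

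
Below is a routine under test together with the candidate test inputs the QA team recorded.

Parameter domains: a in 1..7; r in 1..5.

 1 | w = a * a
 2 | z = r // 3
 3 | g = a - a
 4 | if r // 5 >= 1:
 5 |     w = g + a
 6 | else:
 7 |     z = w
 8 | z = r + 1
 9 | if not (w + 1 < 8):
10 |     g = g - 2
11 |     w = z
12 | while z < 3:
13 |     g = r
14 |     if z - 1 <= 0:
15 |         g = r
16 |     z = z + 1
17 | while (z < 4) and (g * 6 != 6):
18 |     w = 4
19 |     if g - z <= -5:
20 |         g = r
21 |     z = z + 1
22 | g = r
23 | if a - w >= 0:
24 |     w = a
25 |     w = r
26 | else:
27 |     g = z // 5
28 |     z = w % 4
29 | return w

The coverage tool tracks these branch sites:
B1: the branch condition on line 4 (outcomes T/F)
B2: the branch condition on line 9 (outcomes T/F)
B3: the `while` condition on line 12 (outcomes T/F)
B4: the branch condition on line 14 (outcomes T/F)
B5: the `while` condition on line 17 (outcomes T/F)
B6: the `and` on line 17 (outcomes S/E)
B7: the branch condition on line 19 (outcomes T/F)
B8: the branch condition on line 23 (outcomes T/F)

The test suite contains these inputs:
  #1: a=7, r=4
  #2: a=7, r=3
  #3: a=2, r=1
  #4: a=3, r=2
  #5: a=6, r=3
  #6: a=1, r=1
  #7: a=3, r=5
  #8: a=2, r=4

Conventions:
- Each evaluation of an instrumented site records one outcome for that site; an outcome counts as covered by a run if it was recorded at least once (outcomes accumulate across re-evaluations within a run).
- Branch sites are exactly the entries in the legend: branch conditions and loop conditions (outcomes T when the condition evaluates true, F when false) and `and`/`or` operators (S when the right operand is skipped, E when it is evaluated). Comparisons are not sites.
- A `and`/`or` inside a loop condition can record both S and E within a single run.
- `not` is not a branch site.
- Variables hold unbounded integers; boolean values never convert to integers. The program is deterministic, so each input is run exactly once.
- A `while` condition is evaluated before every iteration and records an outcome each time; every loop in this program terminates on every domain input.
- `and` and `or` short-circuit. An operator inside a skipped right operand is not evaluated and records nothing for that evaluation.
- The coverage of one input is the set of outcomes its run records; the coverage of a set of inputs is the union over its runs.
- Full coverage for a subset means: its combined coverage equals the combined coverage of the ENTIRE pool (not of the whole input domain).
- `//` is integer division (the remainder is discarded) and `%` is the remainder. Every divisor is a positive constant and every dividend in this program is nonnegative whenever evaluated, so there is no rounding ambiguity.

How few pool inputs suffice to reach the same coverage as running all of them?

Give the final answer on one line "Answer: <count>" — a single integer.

input #1 (a=7, r=4): events B1->F, B2->T, B3->F, B6->S, B5->F, B8->T; covers B1=F, B2=T, B3=F, B5=F, B6=S, B8=T
input #2 (a=7, r=3): events B1->F, B2->T, B3->F, B6->S, B5->F, B8->T; covers B1=F, B2=T, B3=F, B5=F, B6=S, B8=T
input #3 (a=2, r=1): events B1->F, B2->F, B3->T, B4->F, B3->F, B6->E, B5->F, B8->F; covers B1=F, B2=F, B3=T, B3=F, B4=F, B5=F, B6=E, B8=F
input #4 (a=3, r=2): events B1->F, B2->T, B3->F, B6->E, B5->T, B7->T, B6->S, B5->F, B8->F; covers B1=F, B2=T, B3=F, B5=T, B5=F, B6=S, B6=E, B7=T, B8=F
input #5 (a=6, r=3): events B1->F, B2->T, B3->F, B6->S, B5->F, B8->T; covers B1=F, B2=T, B3=F, B5=F, B6=S, B8=T
input #6 (a=1, r=1): events B1->F, B2->F, B3->T, B4->F, B3->F, B6->E, B5->F, B8->T; covers B1=F, B2=F, B3=T, B3=F, B4=F, B5=F, B6=E, B8=T
input #7 (a=3, r=5): events B1->T, B2->F, B3->F, B6->S, B5->F, B8->T; covers B1=T, B2=F, B3=F, B5=F, B6=S, B8=T
input #8 (a=2, r=4): events B1->F, B2->F, B3->F, B6->S, B5->F, B8->F; covers B1=F, B2=F, B3=F, B5=F, B6=S, B8=F
together the pool reaches 14 outcomes: B1=T, B1=F, B2=T, B2=F, B3=T, B3=F, B4=F, B5=T, B5=F, B6=S, B6=E, B7=T, B8=T, B8=F
checked all size-1 subsets: none covers 14 outcomes (max 9/14)
checked all size-2 subsets: none covers 14 outcomes (max 13/14)
the canonical winner is {3, 4, 7}: size 3, full 14-outcome coverage, earliest index list among size-3 covers

Answer: 3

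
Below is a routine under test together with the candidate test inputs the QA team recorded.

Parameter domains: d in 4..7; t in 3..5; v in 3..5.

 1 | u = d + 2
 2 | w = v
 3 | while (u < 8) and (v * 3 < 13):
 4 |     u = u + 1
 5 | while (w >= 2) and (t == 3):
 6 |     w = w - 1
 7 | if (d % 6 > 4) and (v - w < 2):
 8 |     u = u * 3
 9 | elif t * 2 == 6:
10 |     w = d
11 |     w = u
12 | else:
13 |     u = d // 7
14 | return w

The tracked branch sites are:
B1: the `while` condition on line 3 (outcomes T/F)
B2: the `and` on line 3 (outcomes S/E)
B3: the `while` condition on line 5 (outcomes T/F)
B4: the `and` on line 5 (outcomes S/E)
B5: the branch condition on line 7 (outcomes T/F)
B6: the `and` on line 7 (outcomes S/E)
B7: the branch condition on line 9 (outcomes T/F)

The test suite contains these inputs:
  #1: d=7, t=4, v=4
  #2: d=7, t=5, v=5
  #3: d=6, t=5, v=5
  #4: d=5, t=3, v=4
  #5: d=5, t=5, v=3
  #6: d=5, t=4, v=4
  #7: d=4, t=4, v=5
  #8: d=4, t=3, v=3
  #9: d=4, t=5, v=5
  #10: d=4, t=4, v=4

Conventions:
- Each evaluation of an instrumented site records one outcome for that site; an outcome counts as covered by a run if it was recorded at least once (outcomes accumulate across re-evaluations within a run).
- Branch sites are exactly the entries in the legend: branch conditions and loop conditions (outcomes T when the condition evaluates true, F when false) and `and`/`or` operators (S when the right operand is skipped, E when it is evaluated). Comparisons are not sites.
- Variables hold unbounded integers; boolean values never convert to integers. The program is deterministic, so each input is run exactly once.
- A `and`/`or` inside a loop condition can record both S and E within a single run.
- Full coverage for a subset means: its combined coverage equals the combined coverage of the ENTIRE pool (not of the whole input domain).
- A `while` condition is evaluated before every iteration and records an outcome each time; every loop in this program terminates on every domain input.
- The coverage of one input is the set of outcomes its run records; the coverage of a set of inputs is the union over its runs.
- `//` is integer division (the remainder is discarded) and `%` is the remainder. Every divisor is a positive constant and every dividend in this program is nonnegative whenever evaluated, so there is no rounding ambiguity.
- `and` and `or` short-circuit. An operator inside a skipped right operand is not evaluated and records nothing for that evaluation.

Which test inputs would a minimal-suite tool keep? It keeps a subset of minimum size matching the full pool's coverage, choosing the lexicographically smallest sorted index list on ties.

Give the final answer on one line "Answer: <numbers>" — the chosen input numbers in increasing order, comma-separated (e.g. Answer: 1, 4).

test 1 (d=7, t=4, v=4) fires B2->S, B1->F, B4->E, B3->F, B6->S, B5->F, B7->F; hits B1=F, B2=S, B3=F, B4=E, B5=F, B6=S, B7=F
test 2 (d=7, t=5, v=5) fires B2->S, B1->F, B4->E, B3->F, B6->S, B5->F, B7->F; hits B1=F, B2=S, B3=F, B4=E, B5=F, B6=S, B7=F
test 3 (d=6, t=5, v=5) fires B2->S, B1->F, B4->E, B3->F, B6->S, B5->F, B7->F; hits B1=F, B2=S, B3=F, B4=E, B5=F, B6=S, B7=F
test 4 (d=5, t=3, v=4) fires B2->E, B1->T, B2->S, B1->F, B4->E, B3->T, B4->E, B3->T, B4->E, B3->T, B4->S, B3->F, B6->E, B5->F, ...; hits B1=T, B1=F, B2=S, B2=E, B3=T, B3=F, B4=S, B4=E, B5=F, B6=E, B7=T
test 5 (d=5, t=5, v=3) fires B2->E, B1->T, B2->S, B1->F, B4->E, B3->F, B6->E, B5->T; hits B1=T, B1=F, B2=S, B2=E, B3=F, B4=E, B5=T, B6=E
test 6 (d=5, t=4, v=4) fires B2->E, B1->T, B2->S, B1->F, B4->E, B3->F, B6->E, B5->T; hits B1=T, B1=F, B2=S, B2=E, B3=F, B4=E, B5=T, B6=E
test 7 (d=4, t=4, v=5) fires B2->E, B1->F, B4->E, B3->F, B6->S, B5->F, B7->F; hits B1=F, B2=E, B3=F, B4=E, B5=F, B6=S, B7=F
test 8 (d=4, t=3, v=3) fires B2->E, B1->T, B2->E, B1->T, B2->S, B1->F, B4->E, B3->T, B4->E, B3->T, B4->S, B3->F, B6->S, B5->F, ...; hits B1=T, B1=F, B2=S, B2=E, B3=T, B3=F, B4=S, B4=E, B5=F, B6=S, B7=T
test 9 (d=4, t=5, v=5) fires B2->E, B1->F, B4->E, B3->F, B6->S, B5->F, B7->F; hits B1=F, B2=E, B3=F, B4=E, B5=F, B6=S, B7=F
test 10 (d=4, t=4, v=4) fires B2->E, B1->T, B2->E, B1->T, B2->S, B1->F, B4->E, B3->F, B6->S, B5->F, B7->F; hits B1=T, B1=F, B2=S, B2=E, B3=F, B4=E, B5=F, B6=S, B7=F
pool-wide coverage (14 outcomes): B1=T, B1=F, B2=S, B2=E, B3=T, B3=F, B4=S, B4=E, B5=T, B5=F, B6=S, B6=E, B7=T, B7=F
every size-1 subset falls short of the 14 outcomes (best: 11/14)
every size-2 subset falls short of the 14 outcomes (best: 13/14)
inputs {1, 4, 5} (size 3) cover everything; no size-3 subset with a lexicographically smaller index list covers all 14

Answer: 1, 4, 5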